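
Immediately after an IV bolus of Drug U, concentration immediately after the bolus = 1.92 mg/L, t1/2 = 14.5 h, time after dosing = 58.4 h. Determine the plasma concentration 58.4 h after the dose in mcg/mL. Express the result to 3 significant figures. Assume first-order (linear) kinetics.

0.118 mcg/mL

k = ln2 / t½ = 0.693147 / 14.5 = 0.04780 h⁻¹
C = C₀ · e^(−k·t) = 1.920 × e^(−0.04780 × 58.4)
  = 1.920 × 0.06133 = 0.1178 mg/L
(0.1178 mg/L = 0.1178 mcg/mL)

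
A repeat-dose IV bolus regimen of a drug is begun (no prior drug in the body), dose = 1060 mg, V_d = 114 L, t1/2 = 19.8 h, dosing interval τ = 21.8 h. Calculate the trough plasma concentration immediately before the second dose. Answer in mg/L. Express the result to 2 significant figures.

4.3 mg/L

C₀ per dose = Dose / Vd = 1060 / 114 = 9.298 mg/L
k = ln2 / t½ = 0.693147 / 19.8 = 0.03501 h⁻¹
Fraction remaining after one interval: r = e^(−kτ) = e^(−0.03501 × 21.8) = 0.4662
Before dose 2, 1 dose has been given (aged 1τ).
C_trough = C₀ × r = 9.298 × 0.4662 = 4.335 mg/L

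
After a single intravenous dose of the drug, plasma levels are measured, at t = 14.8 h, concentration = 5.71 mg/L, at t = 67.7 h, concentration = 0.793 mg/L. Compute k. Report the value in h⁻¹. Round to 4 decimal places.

k = ln(C₁/C₂) / (t₂ − t₁) = ln(5.71/0.793) / (67.7 − 14.8)
  = 1.974 / 52.90 = 0.03732 h⁻¹

0.0373 h⁻¹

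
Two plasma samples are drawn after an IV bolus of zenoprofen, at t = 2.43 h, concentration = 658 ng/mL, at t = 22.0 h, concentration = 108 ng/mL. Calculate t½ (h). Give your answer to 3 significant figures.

7.51 h

k = ln(C₁/C₂) / (t₂ − t₁) = ln(658/108) / (22.0 − 2.43)
  = 1.807 / 19.57 = 0.09234 h⁻¹
t½ = ln2 / k = 0.693147 / 0.09234 = 7.506 h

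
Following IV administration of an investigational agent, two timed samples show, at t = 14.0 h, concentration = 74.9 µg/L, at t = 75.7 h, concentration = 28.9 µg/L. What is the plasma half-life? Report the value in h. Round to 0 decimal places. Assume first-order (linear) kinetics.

45 h

k = ln(C₁/C₂) / (t₂ − t₁) = ln(74.9/28.9) / (75.7 − 14.0)
  = 0.9523 / 61.70 = 0.01543 h⁻¹
t½ = ln2 / k = 0.693147 / 0.01543 = 44.92 h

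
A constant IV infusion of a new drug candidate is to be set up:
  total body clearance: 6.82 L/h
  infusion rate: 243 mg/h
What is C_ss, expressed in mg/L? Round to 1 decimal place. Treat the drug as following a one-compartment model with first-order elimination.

At steady state Css = R₀ / CL = 243 / 6.820 = 35.63 mg/L

35.6 mg/L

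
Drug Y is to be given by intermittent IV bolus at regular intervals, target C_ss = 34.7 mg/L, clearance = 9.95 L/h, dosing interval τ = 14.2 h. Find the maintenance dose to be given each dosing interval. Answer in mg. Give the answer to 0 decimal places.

At steady state, Dose/τ = Css × CL.
Dose = Css × CL × τ = 34.7 × 9.950 × 14.2 = 4903 mg

4903 mg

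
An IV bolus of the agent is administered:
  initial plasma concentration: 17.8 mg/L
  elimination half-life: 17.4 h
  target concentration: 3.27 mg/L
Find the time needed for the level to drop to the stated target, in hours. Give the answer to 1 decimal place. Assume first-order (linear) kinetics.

42.5 h

k = ln2 / t½ = 0.693147 / 17.4 = 0.03984 h⁻¹
t = ln(C₀ / C) / k = ln(17.80 / 3.27) / 0.03984
  = ln(5.443) / 0.03984 = 1.694 / 0.03984 = 42.52 h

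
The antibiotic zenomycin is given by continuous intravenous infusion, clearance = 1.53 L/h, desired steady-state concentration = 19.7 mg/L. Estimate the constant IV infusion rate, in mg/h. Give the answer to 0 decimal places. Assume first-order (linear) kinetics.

30 mg/h

At steady state, infusion rate R₀ = Css × CL = 19.7 × 1.530 = 30.14 mg/h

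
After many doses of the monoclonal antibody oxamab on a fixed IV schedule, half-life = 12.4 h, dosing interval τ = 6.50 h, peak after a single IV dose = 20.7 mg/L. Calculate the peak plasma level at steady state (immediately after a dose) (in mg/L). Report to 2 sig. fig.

68 mg/L

k = ln2 / t½ = 0.693147 / 12.4 = 0.05590 h⁻¹
e^(−kτ) = e^(−0.05590 × 6.50) = 0.6953
Accumulation ratio R = 1 / (1 − e^(−kτ)) = 1 / (1 − 0.6953) = 3.282
Steady-state peak = C₀ × R = 20.7 × 3.282 = 67.94 mg/L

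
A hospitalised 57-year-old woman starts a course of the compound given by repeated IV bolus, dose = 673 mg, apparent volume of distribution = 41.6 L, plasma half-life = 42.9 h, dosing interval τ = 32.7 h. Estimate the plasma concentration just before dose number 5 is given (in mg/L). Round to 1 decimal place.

C₀ per dose = Dose / Vd = 673 / 41.6 = 16.18 mg/L
k = ln2 / t½ = 0.693147 / 42.9 = 0.01616 h⁻¹
Fraction remaining after one interval: r = e^(−kτ) = e^(−0.01616 × 32.7) = 0.5895
Before dose 5, 4 doses have been given (aged 1τ, 2τ, 3τ, 4τ).
C_trough = C₀ × (r + r² + … + r^4) = C₀ × r(1−r^4)/(1−r)
        = 16.18 × 0.5895 × (1 − 0.1208) / (1 − 0.5895) = 20.43 mg/L

20.4 mg/L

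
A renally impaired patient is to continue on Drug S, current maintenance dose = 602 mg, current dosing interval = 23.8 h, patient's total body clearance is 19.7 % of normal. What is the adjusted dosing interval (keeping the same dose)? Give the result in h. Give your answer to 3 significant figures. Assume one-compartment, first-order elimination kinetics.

To keep the same average steady-state level, dosing rate must scale with clearance.
CL ratio = 19.7 / 100 = 0.1970
New interval (same dose) = 23.8 / 0.1970 = 120.8 h

121 h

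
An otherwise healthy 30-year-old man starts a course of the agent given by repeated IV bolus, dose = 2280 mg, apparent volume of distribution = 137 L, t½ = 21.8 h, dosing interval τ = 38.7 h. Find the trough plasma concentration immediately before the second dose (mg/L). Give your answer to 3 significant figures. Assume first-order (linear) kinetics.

C₀ per dose = Dose / Vd = 2280 / 137 = 16.64 mg/L
k = ln2 / t½ = 0.693147 / 21.8 = 0.03180 h⁻¹
Fraction remaining after one interval: r = e^(−kτ) = e^(−0.03180 × 38.7) = 0.2921
Before dose 2, 1 dose has been given (aged 1τ).
C_trough = C₀ × r = 16.64 × 0.2921 = 4.861 mg/L

4.86 mg/L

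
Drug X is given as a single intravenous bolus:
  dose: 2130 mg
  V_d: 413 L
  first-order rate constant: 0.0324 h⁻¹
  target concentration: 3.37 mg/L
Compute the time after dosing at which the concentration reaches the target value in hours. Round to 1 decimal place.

C₀ = Dose / Vd = 2130 / 413 = 5.157 mg/L
t = ln(C₀ / C) / k = ln(5.157 / 3.37) / 0.03240
  = ln(1.530) / 0.03240 = 0.4253 / 0.03240 = 13.13 h

13.1 h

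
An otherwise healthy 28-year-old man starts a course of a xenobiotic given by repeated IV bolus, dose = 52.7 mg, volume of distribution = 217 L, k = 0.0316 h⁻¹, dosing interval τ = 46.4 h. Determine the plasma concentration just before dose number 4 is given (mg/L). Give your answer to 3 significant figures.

0.0720 mg/L

C₀ per dose = Dose / Vd = 52.7 / 217 = 0.2429 mg/L
Fraction remaining after one interval: r = e^(−kτ) = e^(−0.03160 × 46.4) = 0.2308
Before dose 4, 3 doses have been given (aged 1τ, 2τ, 3τ).
C_trough = C₀ × (r + r² + … + r^3) = C₀ × r(1−r^3)/(1−r)
        = 0.2429 × 0.2308 × (1 − 0.01229) / (1 − 0.2308) = 0.07199 mg/L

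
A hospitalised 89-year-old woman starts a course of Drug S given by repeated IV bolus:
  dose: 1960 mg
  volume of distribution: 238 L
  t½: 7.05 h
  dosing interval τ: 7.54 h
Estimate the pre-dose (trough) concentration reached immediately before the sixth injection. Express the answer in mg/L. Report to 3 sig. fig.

7.31 mg/L

C₀ per dose = Dose / Vd = 1960 / 238 = 8.235 mg/L
k = ln2 / t½ = 0.693147 / 7.05 = 0.09832 h⁻¹
Fraction remaining after one interval: r = e^(−kτ) = e^(−0.09832 × 7.54) = 0.4765
Before dose 6, 5 doses have been given (aged 1τ, 2τ, 3τ, 4τ, 5τ).
C_trough = C₀ × (r + r² + … + r^5) = C₀ × r(1−r^5)/(1−r)
        = 8.235 × 0.4765 × (1 − 0.02456) / (1 − 0.4765) = 7.312 mg/L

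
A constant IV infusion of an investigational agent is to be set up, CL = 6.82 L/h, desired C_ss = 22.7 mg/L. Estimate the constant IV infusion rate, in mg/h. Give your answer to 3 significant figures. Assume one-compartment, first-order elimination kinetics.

155 mg/h

At steady state, infusion rate R₀ = Css × CL = 22.7 × 6.820 = 154.8 mg/h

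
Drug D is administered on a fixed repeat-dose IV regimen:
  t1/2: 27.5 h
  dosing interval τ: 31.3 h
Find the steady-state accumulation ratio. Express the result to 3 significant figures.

k = ln2 / t½ = 0.693147 / 27.5 = 0.02521 h⁻¹
e^(−kτ) = e^(−0.02521 × 31.3) = 0.4543
Accumulation ratio R = 1 / (1 − e^(−kτ)) = 1 / (1 − 0.4543) = 1.833

1.83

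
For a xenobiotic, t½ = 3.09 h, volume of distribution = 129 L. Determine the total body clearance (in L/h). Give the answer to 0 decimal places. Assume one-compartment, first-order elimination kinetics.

k = ln2 / t½ = 0.693147 / 3.09 = 0.2243 h⁻¹
CL = k × Vd = 0.2243 × 129 = 28.93 L/h

29 L/h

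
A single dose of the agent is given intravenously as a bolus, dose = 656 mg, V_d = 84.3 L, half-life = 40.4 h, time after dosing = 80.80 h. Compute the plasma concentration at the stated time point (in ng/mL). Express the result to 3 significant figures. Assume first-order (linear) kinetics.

C₀ = Dose / Vd = 656.0 / 84.3 = 7.782 mg/L
k = ln2 / t½ = 0.693147 / 40.4 = 0.01716 h⁻¹
t / t½ = 80.80 / 40.4 = 2 half-lives
C = C₀ × (1/2)^2 = 7.782 × 0.2500 = 1.946 mg/L
Convert: 1.946 mg/L × 1000 = 1946 ng/mL

1950 ng/mL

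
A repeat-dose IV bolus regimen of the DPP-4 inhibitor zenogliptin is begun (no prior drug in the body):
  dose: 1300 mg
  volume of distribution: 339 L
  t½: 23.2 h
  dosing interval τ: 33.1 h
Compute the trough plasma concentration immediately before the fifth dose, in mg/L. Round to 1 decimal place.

2.2 mg/L

C₀ per dose = Dose / Vd = 1300 / 339 = 3.835 mg/L
k = ln2 / t½ = 0.693147 / 23.2 = 0.02988 h⁻¹
Fraction remaining after one interval: r = e^(−kτ) = e^(−0.02988 × 33.1) = 0.3719
Before dose 5, 4 doses have been given (aged 1τ, 2τ, 3τ, 4τ).
C_trough = C₀ × (r + r² + … + r^4) = C₀ × r(1−r^4)/(1−r)
        = 3.835 × 0.3719 × (1 − 0.01913) / (1 − 0.3719) = 2.227 mg/L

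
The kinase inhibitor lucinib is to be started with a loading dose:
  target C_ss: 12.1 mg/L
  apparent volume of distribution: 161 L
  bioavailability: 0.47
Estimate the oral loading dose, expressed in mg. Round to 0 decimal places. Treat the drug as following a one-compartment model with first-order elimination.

4145 mg

LD = Css × Vd / F = 12.1 × 161 / 0.47 = 4145 mg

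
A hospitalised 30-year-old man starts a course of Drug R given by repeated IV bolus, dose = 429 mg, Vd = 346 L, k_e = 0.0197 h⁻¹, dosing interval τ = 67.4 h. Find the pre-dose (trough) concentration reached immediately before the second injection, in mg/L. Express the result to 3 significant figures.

0.329 mg/L

C₀ per dose = Dose / Vd = 429 / 346 = 1.240 mg/L
Fraction remaining after one interval: r = e^(−kτ) = e^(−0.01970 × 67.4) = 0.2651
Before dose 2, 1 dose has been given (aged 1τ).
C_trough = C₀ × r = 1.240 × 0.2651 = 0.3287 mg/L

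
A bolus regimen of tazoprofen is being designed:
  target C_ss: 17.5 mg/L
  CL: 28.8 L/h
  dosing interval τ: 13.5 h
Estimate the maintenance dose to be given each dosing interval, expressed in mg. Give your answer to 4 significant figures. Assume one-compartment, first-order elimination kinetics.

At steady state, Dose/τ = Css × CL.
Dose = Css × CL × τ = 17.5 × 28.80 × 13.5 = 6804 mg

6804 mg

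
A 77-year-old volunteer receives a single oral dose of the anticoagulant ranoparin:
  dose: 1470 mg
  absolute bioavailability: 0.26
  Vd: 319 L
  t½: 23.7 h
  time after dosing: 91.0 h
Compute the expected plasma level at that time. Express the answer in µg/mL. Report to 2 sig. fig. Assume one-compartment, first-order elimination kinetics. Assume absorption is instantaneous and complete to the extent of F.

Amount reaching circulation = F × Dose = 0.26 × 1470 = 382.2 mg
C₀ = F·Dose / Vd = 382.2 / 319 = 1.198 mg/L
k = ln2 / t½ = 0.693147 / 23.7 = 0.02925 h⁻¹
C = C₀ · e^(−k·t) = 1.198 × e^(−0.02925 × 91.0)
  = 1.198 × 0.06983 = 0.08366 mg/L
(0.08366 mg/L = 0.08366 µg/mL)

0.084 µg/mL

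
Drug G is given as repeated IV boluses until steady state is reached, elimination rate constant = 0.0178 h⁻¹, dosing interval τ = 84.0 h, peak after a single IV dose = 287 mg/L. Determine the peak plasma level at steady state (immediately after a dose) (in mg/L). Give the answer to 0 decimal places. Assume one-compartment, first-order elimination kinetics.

370 mg/L

e^(−kτ) = e^(−0.01780 × 84.0) = 0.2242
Accumulation ratio R = 1 / (1 − e^(−kτ)) = 1 / (1 − 0.2242) = 1.289
Steady-state peak = C₀ × R = 287 × 1.289 = 369.9 mg/L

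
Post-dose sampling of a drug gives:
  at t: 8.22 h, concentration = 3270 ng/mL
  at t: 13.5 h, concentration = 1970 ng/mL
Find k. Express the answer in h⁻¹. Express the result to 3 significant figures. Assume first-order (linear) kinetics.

0.0960 h⁻¹

k = ln(C₁/C₂) / (t₂ − t₁) = ln(3270/1970) / (13.5 − 8.22)
  = 0.5068 / 5.280 = 0.09598 h⁻¹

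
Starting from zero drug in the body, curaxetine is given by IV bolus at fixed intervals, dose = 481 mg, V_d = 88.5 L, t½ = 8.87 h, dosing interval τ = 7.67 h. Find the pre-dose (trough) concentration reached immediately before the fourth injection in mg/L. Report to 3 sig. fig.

5.52 mg/L

C₀ per dose = Dose / Vd = 481 / 88.5 = 5.435 mg/L
k = ln2 / t½ = 0.693147 / 8.87 = 0.07815 h⁻¹
Fraction remaining after one interval: r = e^(−kτ) = e^(−0.07815 × 7.67) = 0.5491
Before dose 4, 3 doses have been given (aged 1τ, 2τ, 3τ).
C_trough = C₀ × (r + r² + … + r^3) = C₀ × r(1−r^3)/(1−r)
        = 5.435 × 0.5491 × (1 − 0.1656) / (1 − 0.5491) = 5.523 mg/L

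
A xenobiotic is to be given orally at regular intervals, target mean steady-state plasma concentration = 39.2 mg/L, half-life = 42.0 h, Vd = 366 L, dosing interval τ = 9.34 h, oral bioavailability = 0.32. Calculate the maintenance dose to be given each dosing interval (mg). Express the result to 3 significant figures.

k = ln2 / t½ = 0.693147 / 42.0 = 0.01650 h⁻¹
CL = k × Vd = 0.01650 × 366 = 6.039 L/h
At steady state, F × (Dose/τ) = Css × CL.
Dose = Css × CL × τ / F = 39.2 × 6.039 × 9.34 / 0.32 = 6910 mg

6910 mg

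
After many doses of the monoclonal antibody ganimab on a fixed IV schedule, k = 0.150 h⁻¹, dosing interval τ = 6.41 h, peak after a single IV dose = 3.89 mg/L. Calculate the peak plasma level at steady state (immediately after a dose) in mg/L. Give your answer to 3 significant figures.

e^(−kτ) = e^(−0.1500 × 6.41) = 0.3823
Accumulation ratio R = 1 / (1 − e^(−kτ)) = 1 / (1 − 0.3823) = 1.619
Steady-state peak = C₀ × R = 3.89 × 1.619 = 6.298 mg/L

6.30 mg/L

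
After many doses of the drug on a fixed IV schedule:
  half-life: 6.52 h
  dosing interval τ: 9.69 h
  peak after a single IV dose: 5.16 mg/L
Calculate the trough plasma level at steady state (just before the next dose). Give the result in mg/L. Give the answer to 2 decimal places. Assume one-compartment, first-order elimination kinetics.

k = ln2 / t½ = 0.693147 / 6.52 = 0.1063 h⁻¹
e^(−kτ) = e^(−0.1063 × 9.69) = 0.3570
Accumulation ratio R = 1 / (1 − e^(−kτ)) = 1 / (1 − 0.3570) = 1.555
Steady-state trough = C₀ × R × e^(−kτ) = 5.16 × 1.555 × 0.3570 = 2.864 mg/L

2.86 mg/L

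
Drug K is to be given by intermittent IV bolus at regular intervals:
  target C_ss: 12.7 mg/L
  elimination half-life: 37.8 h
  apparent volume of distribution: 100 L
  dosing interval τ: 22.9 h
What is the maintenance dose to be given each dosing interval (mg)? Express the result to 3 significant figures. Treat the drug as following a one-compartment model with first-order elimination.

k = ln2 / t½ = 0.693147 / 37.8 = 0.01834 h⁻¹
CL = k × Vd = 0.01834 × 100 = 1.834 L/h
At steady state, Dose/τ = Css × CL.
Dose = Css × CL × τ = 12.7 × 1.834 × 22.9 = 533.4 mg

533 mg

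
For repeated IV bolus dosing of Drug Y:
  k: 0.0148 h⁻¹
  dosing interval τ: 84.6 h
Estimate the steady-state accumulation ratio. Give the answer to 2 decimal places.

1.40

e^(−kτ) = e^(−0.01480 × 84.6) = 0.2859
Accumulation ratio R = 1 / (1 − e^(−kτ)) = 1 / (1 − 0.2859) = 1.400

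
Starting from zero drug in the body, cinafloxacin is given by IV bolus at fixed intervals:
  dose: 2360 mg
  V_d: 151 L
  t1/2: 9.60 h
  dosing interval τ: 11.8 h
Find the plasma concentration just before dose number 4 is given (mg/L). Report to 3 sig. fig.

C₀ per dose = Dose / Vd = 2360 / 151 = 15.63 mg/L
k = ln2 / t½ = 0.693147 / 9.60 = 0.07220 h⁻¹
Fraction remaining after one interval: r = e^(−kτ) = e^(−0.07220 × 11.8) = 0.4266
Before dose 4, 3 doses have been given (aged 1τ, 2τ, 3τ).
C_trough = C₀ × (r + r² + … + r^3) = C₀ × r(1−r^3)/(1−r)
        = 15.63 × 0.4266 × (1 − 0.07764) / (1 − 0.4266) = 10.73 mg/L

10.7 mg/L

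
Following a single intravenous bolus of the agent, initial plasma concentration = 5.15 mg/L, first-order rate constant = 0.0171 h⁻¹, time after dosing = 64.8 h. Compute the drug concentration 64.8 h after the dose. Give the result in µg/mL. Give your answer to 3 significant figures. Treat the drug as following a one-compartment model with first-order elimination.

1.70 µg/mL

C = C₀ · e^(−k·t) = 5.150 × e^(−0.01710 × 64.8)
  = 5.150 × 0.3302 = 1.701 mg/L
(1.701 mg/L = 1.701 µg/mL)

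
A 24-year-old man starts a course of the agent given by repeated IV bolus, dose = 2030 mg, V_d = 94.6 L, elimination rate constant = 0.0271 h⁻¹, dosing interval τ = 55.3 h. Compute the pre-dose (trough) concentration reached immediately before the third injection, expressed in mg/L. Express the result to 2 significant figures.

5.9 mg/L

C₀ per dose = Dose / Vd = 2030 / 94.6 = 21.46 mg/L
Fraction remaining after one interval: r = e^(−kτ) = e^(−0.02710 × 55.3) = 0.2234
Before dose 3, 2 doses have been given (aged 1τ, 2τ).
C_trough = C₀ × (r + r²) = 21.46 × (0.2234 + 0.04991) = 5.865 mg/L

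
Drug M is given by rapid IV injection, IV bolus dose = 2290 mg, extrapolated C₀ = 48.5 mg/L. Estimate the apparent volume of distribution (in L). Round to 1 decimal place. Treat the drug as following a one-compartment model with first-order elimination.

47.2 L

Vd = Dose / C₀ = 2290 / 48.5 = 47.22 L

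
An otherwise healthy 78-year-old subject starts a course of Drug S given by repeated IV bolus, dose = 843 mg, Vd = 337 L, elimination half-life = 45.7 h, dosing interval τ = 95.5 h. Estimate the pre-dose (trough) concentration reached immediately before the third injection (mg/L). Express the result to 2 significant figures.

C₀ per dose = Dose / Vd = 843 / 337 = 2.501 mg/L
k = ln2 / t½ = 0.693147 / 45.7 = 0.01517 h⁻¹
Fraction remaining after one interval: r = e^(−kτ) = e^(−0.01517 × 95.5) = 0.2349
Before dose 3, 2 doses have been given (aged 1τ, 2τ).
C_trough = C₀ × (r + r²) = 2.501 × (0.2349 + 0.05518) = 0.7255 mg/L

0.73 mg/L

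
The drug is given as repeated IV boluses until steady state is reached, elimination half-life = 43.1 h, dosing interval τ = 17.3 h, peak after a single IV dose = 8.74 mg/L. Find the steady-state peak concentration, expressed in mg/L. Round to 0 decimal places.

36 mg/L

k = ln2 / t½ = 0.693147 / 43.1 = 0.01608 h⁻¹
e^(−kτ) = e^(−0.01608 × 17.3) = 0.7572
Accumulation ratio R = 1 / (1 − e^(−kτ)) = 1 / (1 − 0.7572) = 4.119
Steady-state peak = C₀ × R = 8.74 × 4.119 = 36.00 mg/L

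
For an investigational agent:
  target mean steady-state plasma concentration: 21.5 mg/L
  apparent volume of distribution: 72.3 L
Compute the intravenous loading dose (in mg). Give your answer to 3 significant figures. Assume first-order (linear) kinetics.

LD = Css × Vd = 21.5 × 72.3 = 1554 mg

1550 mg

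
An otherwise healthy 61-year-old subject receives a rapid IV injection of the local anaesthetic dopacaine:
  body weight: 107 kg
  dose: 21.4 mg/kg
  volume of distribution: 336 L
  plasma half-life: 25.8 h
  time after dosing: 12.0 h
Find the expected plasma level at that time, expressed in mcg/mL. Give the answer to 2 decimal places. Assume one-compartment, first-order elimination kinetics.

Total dose = 21.4 × 107 = 2290 mg
C₀ = Dose / Vd = 2290 / 336 = 6.815 mg/L
k = ln2 / t½ = 0.693147 / 25.8 = 0.02687 h⁻¹
C = C₀ · e^(−k·t) = 6.815 × e^(−0.02687 × 12.0)
  = 6.815 × 0.7244 = 4.937 mg/L
(4.937 mg/L = 4.937 mcg/mL)

4.94 mcg/mL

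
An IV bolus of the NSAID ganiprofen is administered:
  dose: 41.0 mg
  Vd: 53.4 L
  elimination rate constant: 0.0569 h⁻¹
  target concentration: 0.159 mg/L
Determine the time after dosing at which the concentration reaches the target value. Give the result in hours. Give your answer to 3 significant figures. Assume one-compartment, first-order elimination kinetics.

C₀ = Dose / Vd = 41.00 / 53.4 = 0.7678 mg/L
t = ln(C₀ / C) / k = ln(0.7678 / 0.159) / 0.05690
  = ln(4.829) / 0.05690 = 1.575 / 0.05690 = 27.68 h

27.7 h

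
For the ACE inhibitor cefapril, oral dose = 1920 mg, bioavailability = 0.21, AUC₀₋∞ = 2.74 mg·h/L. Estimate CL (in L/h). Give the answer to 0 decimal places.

CL = F·Dose / AUC = 0.21 × 1920 / 2.74 = 147.2 L/h

147 L/h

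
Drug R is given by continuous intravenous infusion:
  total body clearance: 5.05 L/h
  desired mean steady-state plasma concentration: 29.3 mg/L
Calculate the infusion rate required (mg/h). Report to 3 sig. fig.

148 mg/h

At steady state, infusion rate R₀ = Css × CL = 29.3 × 5.050 = 148.0 mg/h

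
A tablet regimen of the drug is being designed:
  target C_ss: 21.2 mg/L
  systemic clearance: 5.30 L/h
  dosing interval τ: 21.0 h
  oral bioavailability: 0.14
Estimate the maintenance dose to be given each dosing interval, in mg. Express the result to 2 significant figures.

17000 mg

At steady state, F × (Dose/τ) = Css × CL.
Dose = Css × CL × τ / F = 21.2 × 5.300 × 21.0 / 0.14 = 16850 mg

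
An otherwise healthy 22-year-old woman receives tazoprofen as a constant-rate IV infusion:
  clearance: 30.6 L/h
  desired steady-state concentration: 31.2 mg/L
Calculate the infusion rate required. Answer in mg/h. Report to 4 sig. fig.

At steady state, infusion rate R₀ = Css × CL = 31.2 × 30.60 = 954.7 mg/h

954.7 mg/h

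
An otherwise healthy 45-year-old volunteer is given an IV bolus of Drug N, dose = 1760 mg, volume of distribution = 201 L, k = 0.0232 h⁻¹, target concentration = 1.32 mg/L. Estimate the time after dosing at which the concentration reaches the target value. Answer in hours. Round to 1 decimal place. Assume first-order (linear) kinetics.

C₀ = Dose / Vd = 1760 / 201 = 8.756 mg/L
t = ln(C₀ / C) / k = ln(8.756 / 1.32) / 0.02320
  = ln(6.633) / 0.02320 = 1.892 / 0.02320 = 81.55 h

81.6 h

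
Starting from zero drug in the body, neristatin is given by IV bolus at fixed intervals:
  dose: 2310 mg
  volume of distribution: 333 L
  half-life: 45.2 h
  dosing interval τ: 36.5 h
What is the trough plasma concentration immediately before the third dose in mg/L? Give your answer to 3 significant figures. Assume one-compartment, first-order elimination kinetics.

C₀ per dose = Dose / Vd = 2310 / 333 = 6.937 mg/L
k = ln2 / t½ = 0.693147 / 45.2 = 0.01534 h⁻¹
Fraction remaining after one interval: r = e^(−kτ) = e^(−0.01534 × 36.5) = 0.5713
Before dose 3, 2 doses have been given (aged 1τ, 2τ).
C_trough = C₀ × (r + r²) = 6.937 × (0.5713 + 0.3264) = 6.227 mg/L

6.23 mg/L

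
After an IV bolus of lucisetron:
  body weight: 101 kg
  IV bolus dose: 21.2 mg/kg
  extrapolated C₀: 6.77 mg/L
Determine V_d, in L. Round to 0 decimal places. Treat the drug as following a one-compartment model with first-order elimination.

Dose = 21.2 × 101 = 2141 mg
Vd = Dose / C₀ = 2141 / 6.77 = 316.2 L

316 L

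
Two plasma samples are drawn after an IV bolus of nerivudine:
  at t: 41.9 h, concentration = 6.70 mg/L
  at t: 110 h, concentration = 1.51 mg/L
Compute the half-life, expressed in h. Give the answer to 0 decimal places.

k = ln(C₁/C₂) / (t₂ − t₁) = ln(6.70/1.51) / (110 − 41.9)
  = 1.490 / 68.10 = 0.02188 h⁻¹
t½ = ln2 / k = 0.693147 / 0.02188 = 31.68 h

32 h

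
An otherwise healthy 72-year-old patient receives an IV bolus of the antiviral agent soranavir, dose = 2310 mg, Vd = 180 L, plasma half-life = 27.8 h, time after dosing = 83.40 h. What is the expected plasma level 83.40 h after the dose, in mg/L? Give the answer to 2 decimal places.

1.60 mg/L

C₀ = Dose / Vd = 2310 / 180 = 12.83 mg/L
k = ln2 / t½ = 0.693147 / 27.8 = 0.02493 h⁻¹
t / t½ = 83.40 / 27.8 = 3 half-lives
C = C₀ × (1/2)^3 = 12.83 × 0.1250 = 1.604 mg/L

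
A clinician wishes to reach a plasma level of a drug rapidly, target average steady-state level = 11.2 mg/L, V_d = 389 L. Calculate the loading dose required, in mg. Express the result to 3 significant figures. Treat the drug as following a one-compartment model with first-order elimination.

4360 mg

LD = Css × Vd = 11.2 × 389 = 4357 mg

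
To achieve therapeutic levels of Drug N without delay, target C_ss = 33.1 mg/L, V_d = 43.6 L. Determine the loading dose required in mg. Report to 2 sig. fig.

1400 mg

LD = Css × Vd = 33.1 × 43.6 = 1443 mg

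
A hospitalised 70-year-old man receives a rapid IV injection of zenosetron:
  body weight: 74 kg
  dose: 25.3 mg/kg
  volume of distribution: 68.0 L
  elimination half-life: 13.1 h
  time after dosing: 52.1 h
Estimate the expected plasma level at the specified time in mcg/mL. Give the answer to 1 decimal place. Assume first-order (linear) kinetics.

1.7 mcg/mL

Total dose = 25.3 × 74 = 1872 mg
C₀ = Dose / Vd = 1872 / 68.0 = 27.53 mg/L
k = ln2 / t½ = 0.693147 / 13.1 = 0.05291 h⁻¹
C = C₀ · e^(−k·t) = 27.53 × e^(−0.05291 × 52.1)
  = 27.53 × 0.06351 = 1.748 mg/L
(1.748 mg/L = 1.748 mcg/mL)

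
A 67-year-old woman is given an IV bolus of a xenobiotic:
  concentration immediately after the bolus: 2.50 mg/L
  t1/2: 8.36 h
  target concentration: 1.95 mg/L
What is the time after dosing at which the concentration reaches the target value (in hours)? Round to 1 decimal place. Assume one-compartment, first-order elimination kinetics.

k = ln2 / t½ = 0.693147 / 8.36 = 0.08291 h⁻¹
t = ln(C₀ / C) / k = ln(2.500 / 1.95) / 0.08291
  = ln(1.282) / 0.08291 = 0.2484 / 0.08291 = 2.996 h

3.0 h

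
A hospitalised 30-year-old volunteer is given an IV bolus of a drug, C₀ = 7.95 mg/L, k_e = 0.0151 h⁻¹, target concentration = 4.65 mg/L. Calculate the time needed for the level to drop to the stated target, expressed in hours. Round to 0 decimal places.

t = ln(C₀ / C) / k = ln(7.950 / 4.65) / 0.01510
  = ln(1.710) / 0.01510 = 0.5365 / 0.01510 = 35.53 h

36 h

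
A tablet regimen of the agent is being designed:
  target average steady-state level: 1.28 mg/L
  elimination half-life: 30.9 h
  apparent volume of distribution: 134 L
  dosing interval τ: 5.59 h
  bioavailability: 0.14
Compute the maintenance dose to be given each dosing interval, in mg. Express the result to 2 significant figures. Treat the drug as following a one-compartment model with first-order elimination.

k = ln2 / t½ = 0.693147 / 30.9 = 0.02243 h⁻¹
CL = k × Vd = 0.02243 × 134 = 3.006 L/h
At steady state, F × (Dose/τ) = Css × CL.
Dose = Css × CL × τ / F = 1.28 × 3.006 × 5.59 / 0.14 = 153.6 mg

150 mg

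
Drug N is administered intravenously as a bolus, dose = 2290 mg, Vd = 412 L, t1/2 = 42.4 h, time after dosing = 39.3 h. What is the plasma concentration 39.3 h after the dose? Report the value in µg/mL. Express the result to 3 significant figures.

C₀ = Dose / Vd = 2290 / 412 = 5.558 mg/L
k = ln2 / t½ = 0.693147 / 42.4 = 0.01635 h⁻¹
C = C₀ · e^(−k·t) = 5.558 × e^(−0.01635 × 39.3)
  = 5.558 × 0.5259 = 2.923 mg/L
(2.923 mg/L = 2.923 µg/mL)

2.92 µg/mL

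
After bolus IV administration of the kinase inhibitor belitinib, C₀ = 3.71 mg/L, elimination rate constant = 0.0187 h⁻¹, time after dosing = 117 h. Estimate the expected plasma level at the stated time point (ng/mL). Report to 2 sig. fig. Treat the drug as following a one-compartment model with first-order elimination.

420 ng/mL

C = C₀ · e^(−k·t) = 3.710 × e^(−0.01870 × 117)
  = 3.710 × 0.1122 = 0.4163 mg/L
Convert: 0.4163 mg/L × 1000 = 416.3 ng/mL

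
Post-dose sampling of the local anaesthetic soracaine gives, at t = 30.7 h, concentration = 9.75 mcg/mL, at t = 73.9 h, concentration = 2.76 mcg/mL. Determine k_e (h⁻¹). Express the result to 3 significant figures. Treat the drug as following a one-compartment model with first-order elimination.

k = ln(C₁/C₂) / (t₂ − t₁) = ln(9.75/2.76) / (73.9 − 30.7)
  = 1.262 / 43.20 = 0.02921 h⁻¹

0.0292 h⁻¹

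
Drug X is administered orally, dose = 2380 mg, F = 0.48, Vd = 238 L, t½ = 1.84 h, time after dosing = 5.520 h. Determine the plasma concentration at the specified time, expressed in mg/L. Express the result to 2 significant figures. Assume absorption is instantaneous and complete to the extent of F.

Amount reaching circulation = F × Dose = 0.48 × 2380 = 1142 mg
C₀ = F·Dose / Vd = 1142 / 238 = 4.798 mg/L
k = ln2 / t½ = 0.693147 / 1.84 = 0.3767 h⁻¹
t / t½ = 5.520 / 1.84 = 3 half-lives
C = C₀ × (1/2)^3 = 4.798 × 0.1250 = 0.5998 mg/L

0.60 mg/L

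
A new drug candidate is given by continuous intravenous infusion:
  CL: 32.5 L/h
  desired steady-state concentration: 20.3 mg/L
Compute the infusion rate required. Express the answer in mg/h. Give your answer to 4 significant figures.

659.8 mg/h

At steady state, infusion rate R₀ = Css × CL = 20.3 × 32.50 = 659.8 mg/h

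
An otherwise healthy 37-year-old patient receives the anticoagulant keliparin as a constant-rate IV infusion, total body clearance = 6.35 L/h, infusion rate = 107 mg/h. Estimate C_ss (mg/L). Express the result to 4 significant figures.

16.85 mg/L

At steady state Css = R₀ / CL = 107 / 6.350 = 16.85 mg/L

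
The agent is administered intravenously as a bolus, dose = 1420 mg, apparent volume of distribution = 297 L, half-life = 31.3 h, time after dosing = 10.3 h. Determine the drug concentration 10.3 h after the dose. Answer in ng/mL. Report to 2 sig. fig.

C₀ = Dose / Vd = 1420 / 297 = 4.781 mg/L
k = ln2 / t½ = 0.693147 / 31.3 = 0.02215 h⁻¹
C = C₀ · e^(−k·t) = 4.781 × e^(−0.02215 × 10.3)
  = 4.781 × 0.7960 = 3.806 mg/L
Convert: 3.806 mg/L × 1000 = 3806 ng/mL

3800 ng/mL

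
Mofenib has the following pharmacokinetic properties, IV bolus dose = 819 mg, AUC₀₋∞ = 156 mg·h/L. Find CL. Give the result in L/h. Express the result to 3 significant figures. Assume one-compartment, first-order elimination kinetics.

5.25 L/h

CL = Dose / AUC = 819 / 156 = 5.250 L/h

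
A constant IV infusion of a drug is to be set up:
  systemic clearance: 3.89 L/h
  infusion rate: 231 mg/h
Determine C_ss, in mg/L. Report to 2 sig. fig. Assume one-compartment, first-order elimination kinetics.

59 mg/L

At steady state Css = R₀ / CL = 231 / 3.890 = 59.38 mg/L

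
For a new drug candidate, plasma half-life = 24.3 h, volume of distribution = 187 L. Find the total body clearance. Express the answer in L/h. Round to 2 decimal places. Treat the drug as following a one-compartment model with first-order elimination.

k = ln2 / t½ = 0.693147 / 24.3 = 0.02852 h⁻¹
CL = k × Vd = 0.02852 × 187 = 5.333 L/h

5.33 L/h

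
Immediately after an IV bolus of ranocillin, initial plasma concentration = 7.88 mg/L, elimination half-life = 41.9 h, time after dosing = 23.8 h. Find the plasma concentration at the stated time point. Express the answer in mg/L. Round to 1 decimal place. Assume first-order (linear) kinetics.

5.3 mg/L

k = ln2 / t½ = 0.693147 / 41.9 = 0.01654 h⁻¹
C = C₀ · e^(−k·t) = 7.880 × e^(−0.01654 × 23.8)
  = 7.880 × 0.6746 = 5.316 mg/L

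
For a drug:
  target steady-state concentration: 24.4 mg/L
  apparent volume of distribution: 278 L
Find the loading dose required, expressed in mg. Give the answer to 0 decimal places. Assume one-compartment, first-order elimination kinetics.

LD = Css × Vd = 24.4 × 278 = 6783 mg

6783 mg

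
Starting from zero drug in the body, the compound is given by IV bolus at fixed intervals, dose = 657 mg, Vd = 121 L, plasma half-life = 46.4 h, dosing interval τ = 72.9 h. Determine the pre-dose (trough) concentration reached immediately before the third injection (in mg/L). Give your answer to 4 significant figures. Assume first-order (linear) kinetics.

C₀ per dose = Dose / Vd = 657 / 121 = 5.430 mg/L
k = ln2 / t½ = 0.693147 / 46.4 = 0.01494 h⁻¹
Fraction remaining after one interval: r = e^(−kτ) = e^(−0.01494 × 72.9) = 0.3365
Before dose 3, 2 doses have been given (aged 1τ, 2τ).
C_trough = C₀ × (r + r²) = 5.430 × (0.3365 + 0.1132) = 2.442 mg/L

2.442 mg/L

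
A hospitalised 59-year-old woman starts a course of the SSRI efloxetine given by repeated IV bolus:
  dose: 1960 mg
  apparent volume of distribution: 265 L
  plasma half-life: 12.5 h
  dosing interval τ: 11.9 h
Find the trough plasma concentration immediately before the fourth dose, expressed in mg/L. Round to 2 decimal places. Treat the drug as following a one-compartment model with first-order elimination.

C₀ per dose = Dose / Vd = 1960 / 265 = 7.396 mg/L
k = ln2 / t½ = 0.693147 / 12.5 = 0.05545 h⁻¹
Fraction remaining after one interval: r = e^(−kτ) = e^(−0.05545 × 11.9) = 0.5169
Before dose 4, 3 doses have been given (aged 1τ, 2τ, 3τ).
C_trough = C₀ × (r + r² + … + r^3) = C₀ × r(1−r^3)/(1−r)
        = 7.396 × 0.5169 × (1 − 0.1381) / (1 − 0.5169) = 6.821 mg/L

6.82 mg/L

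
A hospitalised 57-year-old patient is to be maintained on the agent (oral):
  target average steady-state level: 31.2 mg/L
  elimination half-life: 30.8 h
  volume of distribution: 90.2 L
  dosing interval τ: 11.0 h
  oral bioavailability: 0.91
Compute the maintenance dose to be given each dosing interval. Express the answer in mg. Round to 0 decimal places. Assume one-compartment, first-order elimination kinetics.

766 mg

k = ln2 / t½ = 0.693147 / 30.8 = 0.02250 h⁻¹
CL = k × Vd = 0.02250 × 90.2 = 2.030 L/h
At steady state, F × (Dose/τ) = Css × CL.
Dose = Css × CL × τ / F = 31.2 × 2.030 × 11.0 / 0.91 = 765.6 mg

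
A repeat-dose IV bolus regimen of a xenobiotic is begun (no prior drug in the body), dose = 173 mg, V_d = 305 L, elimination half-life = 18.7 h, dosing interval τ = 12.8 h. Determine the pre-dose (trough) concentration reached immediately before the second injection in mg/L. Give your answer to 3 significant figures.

0.353 mg/L

C₀ per dose = Dose / Vd = 173 / 305 = 0.5672 mg/L
k = ln2 / t½ = 0.693147 / 18.7 = 0.03707 h⁻¹
Fraction remaining after one interval: r = e^(−kτ) = e^(−0.03707 × 12.8) = 0.6222
Before dose 2, 1 dose has been given (aged 1τ).
C_trough = C₀ × r = 0.5672 × 0.6222 = 0.3529 mg/L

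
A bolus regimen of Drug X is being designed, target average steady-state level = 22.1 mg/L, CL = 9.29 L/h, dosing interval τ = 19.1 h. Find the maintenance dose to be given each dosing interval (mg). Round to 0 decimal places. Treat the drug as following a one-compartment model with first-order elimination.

At steady state, Dose/τ = Css × CL.
Dose = Css × CL × τ = 22.1 × 9.290 × 19.1 = 3921 mg

3921 mg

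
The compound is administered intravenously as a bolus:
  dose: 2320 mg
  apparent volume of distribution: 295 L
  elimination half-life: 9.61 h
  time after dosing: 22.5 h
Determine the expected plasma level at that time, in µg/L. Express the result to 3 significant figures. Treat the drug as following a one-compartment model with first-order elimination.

C₀ = Dose / Vd = 2320 / 295 = 7.864 mg/L
k = ln2 / t½ = 0.693147 / 9.61 = 0.07213 h⁻¹
C = C₀ · e^(−k·t) = 7.864 × e^(−0.07213 × 22.5)
  = 7.864 × 0.1973 = 1.552 mg/L
Convert: 1.552 mg/L × 1000 = 1552 µg/L

1550 µg/L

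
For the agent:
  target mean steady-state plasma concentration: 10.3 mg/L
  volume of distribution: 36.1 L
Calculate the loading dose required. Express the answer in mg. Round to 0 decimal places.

LD = Css × Vd = 10.3 × 36.1 = 371.8 mg

372 mg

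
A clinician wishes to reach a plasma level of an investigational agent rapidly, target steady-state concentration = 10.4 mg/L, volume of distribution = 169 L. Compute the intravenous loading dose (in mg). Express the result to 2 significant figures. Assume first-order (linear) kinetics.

LD = Css × Vd = 10.4 × 169 = 1758 mg

1800 mg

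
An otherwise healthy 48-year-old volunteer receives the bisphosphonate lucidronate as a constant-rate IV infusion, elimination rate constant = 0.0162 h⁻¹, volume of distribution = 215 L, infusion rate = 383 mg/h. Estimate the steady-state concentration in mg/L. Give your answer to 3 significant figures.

110 mg/L

CL = k × Vd = 0.01620 × 215 = 3.483 L/h
At steady state Css = R₀ / CL = 383 / 3.483 = 110.0 mg/L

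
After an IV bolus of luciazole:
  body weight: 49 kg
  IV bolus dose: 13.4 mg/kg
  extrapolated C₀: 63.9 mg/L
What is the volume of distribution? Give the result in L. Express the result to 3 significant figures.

Dose = 13.4 × 49 = 656.6 mg
Vd = Dose / C₀ = 656.6 / 63.9 = 10.28 L

10.3 L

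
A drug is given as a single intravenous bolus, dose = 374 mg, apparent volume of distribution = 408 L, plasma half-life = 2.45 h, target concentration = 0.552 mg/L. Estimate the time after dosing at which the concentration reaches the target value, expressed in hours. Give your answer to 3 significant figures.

C₀ = Dose / Vd = 374.0 / 408 = 0.9167 mg/L
k = ln2 / t½ = 0.693147 / 2.45 = 0.2829 h⁻¹
t = ln(C₀ / C) / k = ln(0.9167 / 0.552) / 0.2829
  = ln(1.661) / 0.2829 = 0.5074 / 0.2829 = 1.794 h

1.79 h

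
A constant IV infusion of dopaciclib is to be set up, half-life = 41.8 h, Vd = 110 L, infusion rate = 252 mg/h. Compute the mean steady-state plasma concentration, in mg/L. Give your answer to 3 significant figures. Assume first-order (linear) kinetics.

138 mg/L

k = ln2 / t½ = 0.693147 / 41.8 = 0.01658 h⁻¹
CL = k × Vd = 0.01658 × 110 = 1.824 L/h
At steady state Css = R₀ / CL = 252 / 1.824 = 138.2 mg/L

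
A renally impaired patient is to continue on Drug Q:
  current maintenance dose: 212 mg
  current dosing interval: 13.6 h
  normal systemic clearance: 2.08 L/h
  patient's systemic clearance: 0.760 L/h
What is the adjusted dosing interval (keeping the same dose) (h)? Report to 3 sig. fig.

37.2 h

To keep the same average steady-state level, dosing rate must scale with clearance.
CL ratio = 0.760 / 2.08 = 0.3654
New interval (same dose) = 13.6 / 0.3654 = 37.22 h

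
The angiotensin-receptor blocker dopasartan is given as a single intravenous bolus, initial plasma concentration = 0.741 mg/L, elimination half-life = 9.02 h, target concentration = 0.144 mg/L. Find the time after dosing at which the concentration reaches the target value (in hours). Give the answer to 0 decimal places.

k = ln2 / t½ = 0.693147 / 9.02 = 0.07685 h⁻¹
t = ln(C₀ / C) / k = ln(0.7410 / 0.144) / 0.07685
  = ln(5.146) / 0.07685 = 1.638 / 0.07685 = 21.31 h

21 h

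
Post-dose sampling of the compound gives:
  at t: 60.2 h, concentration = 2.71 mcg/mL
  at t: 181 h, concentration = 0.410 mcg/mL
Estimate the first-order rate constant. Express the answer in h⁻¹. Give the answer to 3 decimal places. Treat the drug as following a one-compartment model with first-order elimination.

k = ln(C₁/C₂) / (t₂ − t₁) = ln(2.71/0.410) / (181 − 60.2)
  = 1.889 / 120.8 = 0.01564 h⁻¹

0.016 h⁻¹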